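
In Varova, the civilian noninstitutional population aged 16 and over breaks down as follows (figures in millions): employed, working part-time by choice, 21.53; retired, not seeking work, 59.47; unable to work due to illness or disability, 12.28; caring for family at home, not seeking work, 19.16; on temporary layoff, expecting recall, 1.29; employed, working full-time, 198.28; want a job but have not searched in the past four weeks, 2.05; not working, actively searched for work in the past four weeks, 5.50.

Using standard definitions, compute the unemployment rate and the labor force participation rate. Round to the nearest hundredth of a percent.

Unemployment rate ≈ 3.00%; labor force participation rate ≈ 70.91%.

Employed = 21.53 + 198.28 = 219.81 million.
Unemployed = 1.29 + 5.50 = 6.79 million (jobless and actively searching, or on temporary layoff).
Labor force = 219.81 + 6.79 = 226.60 million.
Not in labor force = 59.47 + 12.28 + 19.16 + 2.05 = 92.96 million (those not working and not actively searching are outside the labor force — including those who want a job but have given up searching).
Civilian working-age population = 226.60 + 92.96 = 319.56 million.
Unemployment rate = 6.79 / 226.60 = 3.00%.
Labor force participation rate = 226.60 / 319.56 = 70.91%.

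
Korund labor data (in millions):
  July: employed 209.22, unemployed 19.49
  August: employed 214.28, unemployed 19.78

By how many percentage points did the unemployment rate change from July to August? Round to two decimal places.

July: labor force = 209.22 + 19.49 = 228.71; u = 19.49/228.71 = 8.52%.
August: labor force = 214.28 + 19.78 = 234.06; u = 19.78/234.06 = 8.45%.
Change = 8.45% − 8.52% = −0.07 pp.

The unemployment rate changed by −0.07 percentage points.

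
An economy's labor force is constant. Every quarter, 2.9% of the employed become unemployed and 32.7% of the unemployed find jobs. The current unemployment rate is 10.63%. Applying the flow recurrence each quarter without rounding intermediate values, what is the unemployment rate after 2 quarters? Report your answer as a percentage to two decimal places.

With a fixed labor force, u_{t+1} = u_t + s·(1−u_t) − f·u_t = u_t·(1−s−f) + s.
Here 1−s−f = 0.644 and s = 0.029.
u_1 = 0.106300 × 0.644 + 0.029 = 0.097457.
u_2 = 0.097457 × 0.644 + 0.029 = 0.091762.

Unemployment rate after two quarters ≈ 9.18%.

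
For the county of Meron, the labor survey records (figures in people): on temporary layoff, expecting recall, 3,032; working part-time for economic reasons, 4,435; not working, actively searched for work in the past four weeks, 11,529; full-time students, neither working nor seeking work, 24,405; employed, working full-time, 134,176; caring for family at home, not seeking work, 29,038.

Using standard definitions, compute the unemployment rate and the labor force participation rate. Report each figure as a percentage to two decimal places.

Unemployment rate ≈ 9.51%; labor force participation rate ≈ 74.13%.

Employed = 4,435 + 134,176 = 138,611 (anyone who worked, including part-time for economic reasons, counts as employed).
Unemployed = 3,032 + 11,529 = 14,561 (jobless and actively searching, or on temporary layoff).
Labor force = 138,611 + 14,561 = 153,172.
Not in labor force = 24,405 + 29,038 = 53,443 (those not working and not actively searching are outside the labor force).
Civilian working-age population = 153,172 + 53,443 = 206,615.
Unemployment rate = 14,561 / 153,172 = 9.51%.
Labor force participation rate = 153,172 / 206,615 = 74.13%.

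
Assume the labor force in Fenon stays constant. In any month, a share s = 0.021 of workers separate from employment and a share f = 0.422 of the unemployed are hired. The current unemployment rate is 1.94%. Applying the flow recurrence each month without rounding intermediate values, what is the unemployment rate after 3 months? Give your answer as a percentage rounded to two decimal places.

With a fixed labor force, u_{t+1} = u_t + s·(1−u_t) − f·u_t = u_t·(1−s−f) + s.
Here 1−s−f = 0.557 and s = 0.021.
u_1 = 0.019400 × 0.557 + 0.021 = 0.031806.
u_2 = 0.031806 × 0.557 + 0.021 = 0.038716.
u_3 = 0.038716 × 0.557 + 0.021 = 0.042565.

Unemployment rate after three months ≈ 4.26%.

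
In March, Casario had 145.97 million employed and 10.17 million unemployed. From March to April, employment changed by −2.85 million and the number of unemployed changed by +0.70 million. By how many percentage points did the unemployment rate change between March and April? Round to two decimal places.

The unemployment rate changed by +0.55 percentage points.

March: labor force = 145.97 + 10.17 = 156.14; u = 10.17/156.14 = 6.51%.
April: labor force = 143.12 + 10.87 = 153.99; u = 10.87/153.99 = 7.06%.
Change = 7.06% − 6.51% = +0.55 pp.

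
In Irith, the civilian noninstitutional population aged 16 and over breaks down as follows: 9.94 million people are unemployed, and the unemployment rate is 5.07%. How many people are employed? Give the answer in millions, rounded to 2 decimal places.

About 186.12 million are employed.

Labor force = U / u = 9.94 / 0.0507 ≈ 196.06 million.
Employed = labor force − unemployed = 196.06 − 9.94 = 186.12 million.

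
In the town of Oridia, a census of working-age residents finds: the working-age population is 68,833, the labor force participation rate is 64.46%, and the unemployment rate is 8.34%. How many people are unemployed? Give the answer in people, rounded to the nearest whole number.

About 3,700 are unemployed.

Labor force = 0.6446 × 68,833 = 44,370.
Unemployed = 0.0834 × 44,370 ≈ 3,700.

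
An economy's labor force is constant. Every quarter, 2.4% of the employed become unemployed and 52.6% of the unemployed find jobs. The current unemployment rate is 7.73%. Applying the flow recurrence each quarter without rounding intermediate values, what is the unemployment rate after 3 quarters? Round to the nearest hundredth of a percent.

With a fixed labor force, u_{t+1} = u_t + s·(1−u_t) − f·u_t = u_t·(1−s−f) + s.
Here 1−s−f = 0.450 and s = 0.024.
u_1 = 0.077300 × 0.450 + 0.024 = 0.058785.
u_2 = 0.058785 × 0.450 + 0.024 = 0.050453.
u_3 = 0.050453 × 0.450 + 0.024 = 0.046704.

Unemployment rate after three quarters ≈ 4.67%.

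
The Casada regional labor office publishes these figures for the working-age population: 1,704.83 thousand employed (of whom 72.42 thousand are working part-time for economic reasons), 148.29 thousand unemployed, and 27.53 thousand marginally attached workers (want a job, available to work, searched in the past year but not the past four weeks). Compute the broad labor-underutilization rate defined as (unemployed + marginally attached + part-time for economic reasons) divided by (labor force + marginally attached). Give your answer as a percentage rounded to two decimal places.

Broad underutilization rate ≈ 13.20%.

Labor force = 1,704.83 + 148.29 = 1,853.12 thousand.
Numerator = 148.29 + 27.53 + 72.42 = 248.24 thousand.
Denominator = 1,853.12 + 27.53 = 1,880.65 thousand.
Broad rate = 248.24 / 1,880.65 = 13.20%.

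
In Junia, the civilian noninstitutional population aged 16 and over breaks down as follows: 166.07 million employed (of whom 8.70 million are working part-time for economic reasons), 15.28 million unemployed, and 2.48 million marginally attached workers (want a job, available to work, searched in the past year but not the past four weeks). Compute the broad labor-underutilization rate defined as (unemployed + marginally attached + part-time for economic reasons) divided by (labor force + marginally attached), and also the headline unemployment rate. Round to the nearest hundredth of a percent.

Labor force = 166.07 + 15.28 = 181.35 million.
Numerator = 15.28 + 2.48 + 8.70 = 26.46 million.
Denominator = 181.35 + 2.48 = 183.83 million.
Broad rate = 26.46 / 183.83 = 14.39%.
Headline unemployment rate = 15.28 / 181.35 = 8.43%.

Broad underutilization rate ≈ 14.39%; headline unemployment rate ≈ 8.43%.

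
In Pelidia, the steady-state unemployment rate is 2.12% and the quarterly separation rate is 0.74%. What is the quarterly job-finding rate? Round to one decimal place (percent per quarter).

From u* = s/(s+f): f = s·(1−u)/u.
f = 0.74 × (1 − 0.0212) / 0.0212 = 0.7243 / 0.0212 ≈ 34.2% per quarter.

Job-finding rate ≈ 34.2% per quarter.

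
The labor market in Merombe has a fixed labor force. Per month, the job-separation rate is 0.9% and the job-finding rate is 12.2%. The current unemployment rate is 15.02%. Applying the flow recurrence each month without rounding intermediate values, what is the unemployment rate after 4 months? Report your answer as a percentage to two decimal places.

With a fixed labor force, u_{t+1} = u_t + s·(1−u_t) − f·u_t = u_t·(1−s−f) + s.
Here 1−s−f = 0.869 and s = 0.009.
u_1 = 0.150200 × 0.869 + 0.009 = 0.139524.
u_2 = 0.139524 × 0.869 + 0.009 = 0.130246.
u_3 = 0.130246 × 0.869 + 0.009 = 0.122184.
u_4 = 0.122184 × 0.869 + 0.009 = 0.115178.

Unemployment rate after four months ≈ 11.52%.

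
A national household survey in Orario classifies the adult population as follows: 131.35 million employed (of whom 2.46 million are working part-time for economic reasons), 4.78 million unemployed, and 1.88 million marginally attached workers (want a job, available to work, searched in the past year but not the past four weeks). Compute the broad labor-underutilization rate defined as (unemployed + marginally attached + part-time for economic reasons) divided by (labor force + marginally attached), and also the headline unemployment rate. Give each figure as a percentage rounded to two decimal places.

Broad underutilization rate ≈ 6.61%; headline unemployment rate ≈ 3.51%.

Labor force = 131.35 + 4.78 = 136.13 million.
Numerator = 4.78 + 1.88 + 2.46 = 9.12 million.
Denominator = 136.13 + 1.88 = 138.01 million.
Broad rate = 9.12 / 138.01 = 6.61%.
Headline unemployment rate = 4.78 / 136.13 = 3.51%.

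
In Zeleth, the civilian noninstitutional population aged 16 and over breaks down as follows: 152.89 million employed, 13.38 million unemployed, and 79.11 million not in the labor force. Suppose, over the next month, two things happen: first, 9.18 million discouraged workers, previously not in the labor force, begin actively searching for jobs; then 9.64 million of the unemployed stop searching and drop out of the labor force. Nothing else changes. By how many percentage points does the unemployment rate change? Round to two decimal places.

The unemployment rate changes by −0.26 percentage points.

Initially, labor force = 152.89 + 13.38 = 166.27 million, so u = 13.38/166.27 = 8.05%.
After the first change, unemployed and labor force both rise by 9.18 → E = 152.89, U = 22.56, labor force = 175.45 million.
After the second change, unemployed and labor force both fall by 9.64 → E = 152.89, U = 12.92, labor force = 165.81 million.
New unemployment rate = 12.92 / 165.81 = 7.79%.
Change = 7.79% − 8.05% = −0.26 percentage points.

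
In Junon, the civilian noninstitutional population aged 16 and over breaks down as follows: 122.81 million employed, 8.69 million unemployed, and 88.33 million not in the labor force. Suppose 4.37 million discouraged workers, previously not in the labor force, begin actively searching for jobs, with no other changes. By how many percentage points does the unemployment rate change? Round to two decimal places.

The unemployment rate changes by +3.00 percentage points.

Initially, labor force = 122.81 + 8.69 = 131.50 million, so u = 8.69/131.50 = 6.61%.
After the change, unemployed and labor force both rise by 4.37 → E = 122.81, U = 13.06, labor force = 135.87 million.
New unemployment rate = 13.06 / 135.87 = 9.61%.
Change = 9.61% − 6.61% = +3.00 percentage points.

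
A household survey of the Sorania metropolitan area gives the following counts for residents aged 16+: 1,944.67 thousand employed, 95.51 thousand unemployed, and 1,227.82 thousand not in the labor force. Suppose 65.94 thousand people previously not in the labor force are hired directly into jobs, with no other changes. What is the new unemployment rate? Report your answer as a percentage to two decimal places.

Initially, labor force = 1,944.67 + 95.51 = 2,040.18 thousand, so u = 95.51/2,040.18 = 4.68%.
After the change, employed and labor force both rise by 65.94; unemployed unchanged → E = 2,010.61, U = 95.51, labor force = 2,106.12 thousand.
New unemployment rate = 95.51 / 2,106.12 = 4.53%.

New unemployment rate ≈ 4.53%.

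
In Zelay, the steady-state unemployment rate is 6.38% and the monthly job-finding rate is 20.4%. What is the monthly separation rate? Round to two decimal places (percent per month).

Separation rate ≈ 1.39% per month.

From u* = s/(s+f): s = u·f/(1−u).
s = 0.0638 × 20.4 / (1 − 0.0638) = 1.3015 / 0.9362 ≈ 1.39% per month.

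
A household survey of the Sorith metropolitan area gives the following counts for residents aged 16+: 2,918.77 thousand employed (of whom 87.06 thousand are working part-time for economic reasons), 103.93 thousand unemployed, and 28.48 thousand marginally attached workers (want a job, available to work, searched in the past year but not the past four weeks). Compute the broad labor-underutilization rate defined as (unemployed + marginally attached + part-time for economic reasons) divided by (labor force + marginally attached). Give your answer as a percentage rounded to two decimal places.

Broad underutilization rate ≈ 7.19%.

Labor force = 2,918.77 + 103.93 = 3,022.70 thousand.
Numerator = 103.93 + 28.48 + 87.06 = 219.47 thousand.
Denominator = 3,022.70 + 28.48 = 3,051.18 thousand.
Broad rate = 219.47 / 3,051.18 = 7.19%.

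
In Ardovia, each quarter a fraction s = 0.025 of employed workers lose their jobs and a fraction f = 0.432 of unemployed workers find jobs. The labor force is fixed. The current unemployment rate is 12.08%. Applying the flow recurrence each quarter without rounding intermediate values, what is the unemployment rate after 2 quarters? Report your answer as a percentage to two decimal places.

With a fixed labor force, u_{t+1} = u_t + s·(1−u_t) − f·u_t = u_t·(1−s−f) + s.
Here 1−s−f = 0.543 and s = 0.025.
u_1 = 0.120800 × 0.543 + 0.025 = 0.090594.
u_2 = 0.090594 × 0.543 + 0.025 = 0.074193.

Unemployment rate after two quarters ≈ 7.42%.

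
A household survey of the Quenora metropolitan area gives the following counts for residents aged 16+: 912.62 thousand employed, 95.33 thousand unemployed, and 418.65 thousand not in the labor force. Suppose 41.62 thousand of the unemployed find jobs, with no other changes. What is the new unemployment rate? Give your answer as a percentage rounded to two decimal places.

Initially, labor force = 912.62 + 95.33 = 1,007.95 thousand, so u = 95.33/1,007.95 = 9.46%.
After the change, unemployed falls and employed rises by 41.62; labor force unchanged → E = 954.24, U = 53.71, labor force = 1,007.95 thousand.
New unemployment rate = 53.71 / 1,007.95 = 5.33%.

New unemployment rate ≈ 5.33%.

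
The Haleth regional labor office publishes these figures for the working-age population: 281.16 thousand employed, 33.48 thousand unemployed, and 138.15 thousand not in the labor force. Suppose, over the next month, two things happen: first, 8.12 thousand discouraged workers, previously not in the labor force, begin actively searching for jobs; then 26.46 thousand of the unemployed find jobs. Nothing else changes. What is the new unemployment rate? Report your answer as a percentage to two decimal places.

Initially, labor force = 281.16 + 33.48 = 314.64 thousand, so u = 33.48/314.64 = 10.64%.
After the first change, unemployed and labor force both rise by 8.12 → E = 281.16, U = 41.60, labor force = 322.76 thousand.
After the second change, unemployed falls and employed rises by 26.46; labor force unchanged → E = 307.62, U = 15.14, labor force = 322.76 thousand.
New unemployment rate = 15.14 / 322.76 = 4.69%.

New unemployment rate ≈ 4.69%.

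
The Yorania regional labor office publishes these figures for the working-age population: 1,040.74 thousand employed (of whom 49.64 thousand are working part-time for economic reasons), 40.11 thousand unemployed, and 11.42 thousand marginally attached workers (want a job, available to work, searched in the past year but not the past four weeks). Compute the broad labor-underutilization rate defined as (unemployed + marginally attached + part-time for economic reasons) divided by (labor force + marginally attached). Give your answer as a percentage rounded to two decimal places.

Broad underutilization rate ≈ 9.26%.

Labor force = 1,040.74 + 40.11 = 1,080.85 thousand.
Numerator = 40.11 + 11.42 + 49.64 = 101.17 thousand.
Denominator = 1,080.85 + 11.42 = 1,092.27 thousand.
Broad rate = 101.17 / 1,092.27 = 9.26%.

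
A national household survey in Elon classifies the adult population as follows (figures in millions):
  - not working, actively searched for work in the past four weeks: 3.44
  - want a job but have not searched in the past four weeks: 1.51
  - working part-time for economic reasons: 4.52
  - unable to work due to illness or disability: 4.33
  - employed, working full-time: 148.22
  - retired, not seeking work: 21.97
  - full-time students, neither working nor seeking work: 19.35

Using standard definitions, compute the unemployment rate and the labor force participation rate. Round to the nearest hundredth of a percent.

Employed = 4.52 + 148.22 = 152.74 million (anyone who worked, including part-time for economic reasons, counts as employed).
Unemployed = 3.44 million.
Labor force = 152.74 + 3.44 = 156.18 million.
Not in labor force = 1.51 + 4.33 + 21.97 + 19.35 = 47.16 million (those not working and not actively searching are outside the labor force — including those who want a job but have given up searching).
Civilian working-age population = 156.18 + 47.16 = 203.34 million.
Unemployment rate = 3.44 / 156.18 = 2.20%.
Labor force participation rate = 156.18 / 203.34 = 76.81%.

Unemployment rate ≈ 2.20%; labor force participation rate ≈ 76.81%.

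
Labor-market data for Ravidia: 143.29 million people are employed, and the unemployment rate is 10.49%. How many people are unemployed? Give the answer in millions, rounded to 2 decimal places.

About 16.79 million are unemployed.

Let U be the number unemployed. The labor force is E + U, and U/(E+U) = 0.1049.
So U = 0.1049 × 143.29 / (1 − 0.1049) = 15.0311 / 0.8951 ≈ 16.79 million.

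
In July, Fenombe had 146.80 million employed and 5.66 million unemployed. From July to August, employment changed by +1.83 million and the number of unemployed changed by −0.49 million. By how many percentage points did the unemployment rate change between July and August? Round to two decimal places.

The unemployment rate changed by −0.35 percentage points.

July: labor force = 146.80 + 5.66 = 152.46; u = 5.66/152.46 = 3.71%.
August: labor force = 148.63 + 5.17 = 153.80; u = 5.17/153.80 = 3.36%.
Change = 3.36% − 3.71% = −0.35 pp.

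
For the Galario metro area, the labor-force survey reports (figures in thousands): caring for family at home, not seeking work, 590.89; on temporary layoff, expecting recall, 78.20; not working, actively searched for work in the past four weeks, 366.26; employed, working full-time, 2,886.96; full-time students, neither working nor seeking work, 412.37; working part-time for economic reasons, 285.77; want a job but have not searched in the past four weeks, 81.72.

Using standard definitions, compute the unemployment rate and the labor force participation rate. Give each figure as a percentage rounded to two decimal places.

Employed = 2,886.96 + 285.77 = 3,172.73 thousand (anyone who worked, including part-time for economic reasons, counts as employed).
Unemployed = 78.20 + 366.26 = 444.46 thousand (jobless and actively searching, or on temporary layoff).
Labor force = 3,172.73 + 444.46 = 3,617.19 thousand.
Not in labor force = 590.89 + 412.37 + 81.72 = 1,084.98 thousand (those not working and not actively searching are outside the labor force — including those who want a job but have given up searching).
Civilian working-age population = 3,617.19 + 1,084.98 = 4,702.17 thousand.
Unemployment rate = 444.46 / 3,617.19 = 12.29%.
Labor force participation rate = 3,617.19 / 4,702.17 = 76.93%.

Unemployment rate ≈ 12.29%; labor force participation rate ≈ 76.93%.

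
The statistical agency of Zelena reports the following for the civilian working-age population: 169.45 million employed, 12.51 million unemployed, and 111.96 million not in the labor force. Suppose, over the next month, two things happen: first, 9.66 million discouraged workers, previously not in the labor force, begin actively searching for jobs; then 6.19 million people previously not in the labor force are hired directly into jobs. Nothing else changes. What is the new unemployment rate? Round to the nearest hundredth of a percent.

Initially, labor force = 169.45 + 12.51 = 181.96 million, so u = 12.51/181.96 = 6.88%.
After the first change, unemployed and labor force both rise by 9.66 → E = 169.45, U = 22.17, labor force = 191.62 million.
After the second change, employed and labor force both rise by 6.19; unemployed unchanged → E = 175.64, U = 22.17, labor force = 197.81 million.
New unemployment rate = 22.17 / 197.81 = 11.21%.

New unemployment rate ≈ 11.21%.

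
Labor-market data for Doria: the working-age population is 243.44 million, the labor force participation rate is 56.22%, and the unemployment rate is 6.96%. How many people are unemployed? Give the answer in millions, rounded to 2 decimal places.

About 9.53 million are unemployed.

Labor force = 0.5622 × 243.44 = 136.86 million.
Unemployed = 0.0696 × 136.86 ≈ 9.53 million.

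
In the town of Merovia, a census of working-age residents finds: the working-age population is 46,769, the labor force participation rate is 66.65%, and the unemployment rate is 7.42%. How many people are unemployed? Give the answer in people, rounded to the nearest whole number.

About 2,313 are unemployed.

Labor force = 0.6665 × 46,769 = 31,172.
Unemployed = 0.0742 × 31,172 ≈ 2,313.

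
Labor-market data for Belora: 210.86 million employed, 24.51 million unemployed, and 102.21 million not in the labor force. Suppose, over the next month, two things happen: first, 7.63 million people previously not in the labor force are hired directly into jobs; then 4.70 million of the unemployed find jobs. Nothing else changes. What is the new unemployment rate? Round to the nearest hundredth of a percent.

Initially, labor force = 210.86 + 24.51 = 235.37 million, so u = 24.51/235.37 = 10.41%.
After the first change, employed and labor force both rise by 7.63; unemployed unchanged → E = 218.49, U = 24.51, labor force = 243.00 million.
After the second change, unemployed falls and employed rises by 4.70; labor force unchanged → E = 223.19, U = 19.81, labor force = 243.00 million.
New unemployment rate = 19.81 / 243.00 = 8.15%.

New unemployment rate ≈ 8.15%.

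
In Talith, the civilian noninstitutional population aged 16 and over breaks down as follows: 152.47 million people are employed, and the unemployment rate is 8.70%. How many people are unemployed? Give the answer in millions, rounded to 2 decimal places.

About 14.53 million are unemployed.

Let U be the number unemployed. The labor force is E + U, and U/(E+U) = 0.0870.
So U = 0.0870 × 152.47 / (1 − 0.0870) = 13.2649 / 0.9130 ≈ 14.53 million.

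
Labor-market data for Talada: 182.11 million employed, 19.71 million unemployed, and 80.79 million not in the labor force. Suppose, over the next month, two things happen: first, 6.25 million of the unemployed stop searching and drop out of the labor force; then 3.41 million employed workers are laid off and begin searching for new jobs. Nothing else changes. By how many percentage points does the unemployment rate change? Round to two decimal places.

The unemployment rate changes by −1.14 percentage points.

Initially, labor force = 182.11 + 19.71 = 201.82 million, so u = 19.71/201.82 = 9.77%.
After the first change, unemployed and labor force both fall by 6.25 → E = 182.11, U = 13.46, labor force = 195.57 million.
After the second change, employed falls and unemployed rises by 3.41; labor force unchanged → E = 178.70, U = 16.87, labor force = 195.57 million.
New unemployment rate = 16.87 / 195.57 = 8.63%.
Change = 8.63% − 9.77% = −1.14 percentage points.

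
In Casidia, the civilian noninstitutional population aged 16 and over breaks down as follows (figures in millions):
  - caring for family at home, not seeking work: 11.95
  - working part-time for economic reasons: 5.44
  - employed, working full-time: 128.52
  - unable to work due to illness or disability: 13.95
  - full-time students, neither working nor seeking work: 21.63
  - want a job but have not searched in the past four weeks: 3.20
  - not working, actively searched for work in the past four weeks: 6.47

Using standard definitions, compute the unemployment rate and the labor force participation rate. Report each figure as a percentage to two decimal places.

Unemployment rate ≈ 4.61%; labor force participation rate ≈ 73.46%.

Employed = 5.44 + 128.52 = 133.96 million (anyone who worked, including part-time for economic reasons, counts as employed).
Unemployed = 6.47 million.
Labor force = 133.96 + 6.47 = 140.43 million.
Not in labor force = 11.95 + 13.95 + 21.63 + 3.20 = 50.73 million (those not working and not actively searching are outside the labor force — including those who want a job but have given up searching).
Civilian working-age population = 140.43 + 50.73 = 191.16 million.
Unemployment rate = 6.47 / 140.43 = 4.61%.
Labor force participation rate = 140.43 / 191.16 = 73.46%.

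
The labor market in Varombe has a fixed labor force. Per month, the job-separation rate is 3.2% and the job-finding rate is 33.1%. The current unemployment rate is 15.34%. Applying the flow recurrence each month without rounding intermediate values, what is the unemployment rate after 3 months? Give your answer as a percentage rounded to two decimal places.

With a fixed labor force, u_{t+1} = u_t + s·(1−u_t) − f·u_t = u_t·(1−s−f) + s.
Here 1−s−f = 0.637 and s = 0.032.
u_1 = 0.153400 × 0.637 + 0.032 = 0.129716.
u_2 = 0.129716 × 0.637 + 0.032 = 0.114629.
u_3 = 0.114629 × 0.637 + 0.032 = 0.105019.

Unemployment rate after three months ≈ 10.50%.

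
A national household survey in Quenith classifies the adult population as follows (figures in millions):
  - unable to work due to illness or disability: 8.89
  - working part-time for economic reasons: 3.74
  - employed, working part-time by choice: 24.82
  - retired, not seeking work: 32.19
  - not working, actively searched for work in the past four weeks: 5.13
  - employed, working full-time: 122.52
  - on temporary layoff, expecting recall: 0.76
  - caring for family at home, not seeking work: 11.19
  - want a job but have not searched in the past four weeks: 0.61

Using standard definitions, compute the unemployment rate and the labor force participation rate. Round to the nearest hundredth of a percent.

Unemployment rate ≈ 3.75%; labor force participation rate ≈ 74.80%.

Employed = 3.74 + 24.82 + 122.52 = 151.08 million (anyone who worked, including part-time for economic reasons, counts as employed).
Unemployed = 5.13 + 0.76 = 5.89 million (jobless and actively searching, or on temporary layoff).
Labor force = 151.08 + 5.89 = 156.97 million.
Not in labor force = 8.89 + 32.19 + 11.19 + 0.61 = 52.88 million (those not working and not actively searching are outside the labor force — including those who want a job but have given up searching).
Civilian working-age population = 156.97 + 52.88 = 209.85 million.
Unemployment rate = 5.89 / 156.97 = 3.75%.
Labor force participation rate = 156.97 / 209.85 = 74.80%.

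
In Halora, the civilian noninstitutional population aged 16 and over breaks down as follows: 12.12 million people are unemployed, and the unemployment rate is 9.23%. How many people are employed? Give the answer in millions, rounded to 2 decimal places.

Labor force = U / u = 12.12 / 0.0923 ≈ 131.31 million.
Employed = labor force − unemployed = 131.31 − 12.12 = 119.19 million.

About 119.19 million are employed.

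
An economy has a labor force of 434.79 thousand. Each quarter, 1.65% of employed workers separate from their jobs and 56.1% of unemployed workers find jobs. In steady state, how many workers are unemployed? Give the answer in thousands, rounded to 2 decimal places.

About 12.42 thousand are unemployed in steady state.

Steady-state unemployment rate u* = s/(s+f) = 1.65/(1.65+56.1) = 0.028571.
Unemployed = u* × labor force = 0.028571 × 434.79 ≈ 12.42 thousand.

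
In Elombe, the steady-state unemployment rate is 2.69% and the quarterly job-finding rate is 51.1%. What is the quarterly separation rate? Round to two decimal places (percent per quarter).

From u* = s/(s+f): s = u·f/(1−u).
s = 0.0269 × 51.1 / (1 − 0.0269) = 1.3746 / 0.9731 ≈ 1.41% per quarter.

Separation rate ≈ 1.41% per quarter.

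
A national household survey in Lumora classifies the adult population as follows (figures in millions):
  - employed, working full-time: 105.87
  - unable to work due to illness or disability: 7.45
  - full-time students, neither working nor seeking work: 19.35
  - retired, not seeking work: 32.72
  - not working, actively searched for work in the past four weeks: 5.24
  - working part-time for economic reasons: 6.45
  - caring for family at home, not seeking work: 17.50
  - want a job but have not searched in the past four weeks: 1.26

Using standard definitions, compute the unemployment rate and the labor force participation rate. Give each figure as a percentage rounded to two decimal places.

Employed = 105.87 + 6.45 = 112.32 million (anyone who worked, including part-time for economic reasons, counts as employed).
Unemployed = 5.24 million.
Labor force = 112.32 + 5.24 = 117.56 million.
Not in labor force = 7.45 + 19.35 + 32.72 + 17.50 + 1.26 = 78.28 million (those not working and not actively searching are outside the labor force — including those who want a job but have given up searching).
Civilian working-age population = 117.56 + 78.28 = 195.84 million.
Unemployment rate = 5.24 / 117.56 = 4.46%.
Labor force participation rate = 117.56 / 195.84 = 60.03%.

Unemployment rate ≈ 4.46%; labor force participation rate ≈ 60.03%.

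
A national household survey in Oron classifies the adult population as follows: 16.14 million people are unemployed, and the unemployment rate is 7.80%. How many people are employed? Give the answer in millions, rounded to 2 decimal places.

About 190.78 million are employed.

Labor force = U / u = 16.14 / 0.0780 ≈ 206.92 million.
Employed = labor force − unemployed = 206.92 − 16.14 = 190.78 million.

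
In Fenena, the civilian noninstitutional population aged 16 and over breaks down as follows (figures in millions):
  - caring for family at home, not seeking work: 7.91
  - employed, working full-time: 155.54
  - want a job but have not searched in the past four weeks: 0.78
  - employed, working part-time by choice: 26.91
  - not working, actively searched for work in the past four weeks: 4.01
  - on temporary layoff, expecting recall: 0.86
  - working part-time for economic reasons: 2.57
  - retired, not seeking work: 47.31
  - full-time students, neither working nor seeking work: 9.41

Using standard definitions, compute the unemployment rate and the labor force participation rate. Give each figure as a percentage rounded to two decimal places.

Employed = 155.54 + 26.91 + 2.57 = 185.02 million (anyone who worked, including part-time for economic reasons, counts as employed).
Unemployed = 4.01 + 0.86 = 4.87 million (jobless and actively searching, or on temporary layoff).
Labor force = 185.02 + 4.87 = 189.89 million.
Not in labor force = 7.91 + 0.78 + 47.31 + 9.41 = 65.41 million (those not working and not actively searching are outside the labor force — including those who want a job but have given up searching).
Civilian working-age population = 189.89 + 65.41 = 255.30 million.
Unemployment rate = 4.87 / 189.89 = 2.56%.
Labor force participation rate = 189.89 / 255.30 = 74.38%.

Unemployment rate ≈ 2.56%; labor force participation rate ≈ 74.38%.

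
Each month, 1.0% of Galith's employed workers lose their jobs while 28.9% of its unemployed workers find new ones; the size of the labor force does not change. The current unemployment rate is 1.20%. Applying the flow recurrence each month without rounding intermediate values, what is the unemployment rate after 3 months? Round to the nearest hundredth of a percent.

Unemployment rate after three months ≈ 2.61%.

With a fixed labor force, u_{t+1} = u_t + s·(1−u_t) − f·u_t = u_t·(1−s−f) + s.
Here 1−s−f = 0.701 and s = 0.010.
u_1 = 0.012000 × 0.701 + 0.010 = 0.018412.
u_2 = 0.018412 × 0.701 + 0.010 = 0.022907.
u_3 = 0.022907 × 0.701 + 0.010 = 0.026058.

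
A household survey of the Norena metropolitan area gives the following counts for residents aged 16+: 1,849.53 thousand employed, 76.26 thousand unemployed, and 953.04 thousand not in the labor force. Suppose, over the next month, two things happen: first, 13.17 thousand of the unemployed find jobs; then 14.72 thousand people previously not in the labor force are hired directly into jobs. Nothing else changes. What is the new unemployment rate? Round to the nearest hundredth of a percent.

Initially, labor force = 1,849.53 + 76.26 = 1,925.79 thousand, so u = 76.26/1,925.79 = 3.96%.
After the first change, unemployed falls and employed rises by 13.17; labor force unchanged → E = 1,862.70, U = 63.09, labor force = 1,925.79 thousand.
After the second change, employed and labor force both rise by 14.72; unemployed unchanged → E = 1,877.42, U = 63.09, labor force = 1,940.51 thousand.
New unemployment rate = 63.09 / 1,940.51 = 3.25%.

New unemployment rate ≈ 3.25%.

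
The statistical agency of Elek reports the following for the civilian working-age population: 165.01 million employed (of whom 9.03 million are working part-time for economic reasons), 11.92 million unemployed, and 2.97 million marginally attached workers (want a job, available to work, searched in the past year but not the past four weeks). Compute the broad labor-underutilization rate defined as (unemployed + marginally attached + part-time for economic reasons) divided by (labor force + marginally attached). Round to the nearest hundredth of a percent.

Labor force = 165.01 + 11.92 = 176.93 million.
Numerator = 11.92 + 2.97 + 9.03 = 23.92 million.
Denominator = 176.93 + 2.97 = 179.90 million.
Broad rate = 23.92 / 179.90 = 13.30%.

Broad underutilization rate ≈ 13.30%.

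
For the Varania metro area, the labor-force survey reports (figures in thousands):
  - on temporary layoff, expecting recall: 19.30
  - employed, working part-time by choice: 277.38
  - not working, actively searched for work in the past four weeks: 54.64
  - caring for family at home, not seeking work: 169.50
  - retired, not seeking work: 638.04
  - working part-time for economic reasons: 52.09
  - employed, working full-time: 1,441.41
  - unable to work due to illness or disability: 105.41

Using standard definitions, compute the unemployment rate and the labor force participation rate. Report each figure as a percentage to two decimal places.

Unemployment rate ≈ 4.01%; labor force participation rate ≈ 66.90%.

Employed = 277.38 + 52.09 + 1,441.41 = 1,770.88 thousand (anyone who worked, including part-time for economic reasons, counts as employed).
Unemployed = 19.30 + 54.64 = 73.94 thousand (jobless and actively searching, or on temporary layoff).
Labor force = 1,770.88 + 73.94 = 1,844.82 thousand.
Not in labor force = 169.50 + 638.04 + 105.41 = 912.95 thousand (those not working and not actively searching are outside the labor force).
Civilian working-age population = 1,844.82 + 912.95 = 2,757.77 thousand.
Unemployment rate = 73.94 / 1,844.82 = 4.01%.
Labor force participation rate = 1,844.82 / 2,757.77 = 66.90%.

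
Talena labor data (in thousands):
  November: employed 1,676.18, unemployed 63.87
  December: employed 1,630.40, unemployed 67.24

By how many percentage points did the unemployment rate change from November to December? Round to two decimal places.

November: labor force = 1,676.18 + 63.87 = 1,740.05; u = 63.87/1,740.05 = 3.67%.
December: labor force = 1,630.40 + 67.24 = 1,697.64; u = 67.24/1,697.64 = 3.96%.
Change = 3.96% − 3.67% = +0.29 pp.

The unemployment rate changed by +0.29 percentage points.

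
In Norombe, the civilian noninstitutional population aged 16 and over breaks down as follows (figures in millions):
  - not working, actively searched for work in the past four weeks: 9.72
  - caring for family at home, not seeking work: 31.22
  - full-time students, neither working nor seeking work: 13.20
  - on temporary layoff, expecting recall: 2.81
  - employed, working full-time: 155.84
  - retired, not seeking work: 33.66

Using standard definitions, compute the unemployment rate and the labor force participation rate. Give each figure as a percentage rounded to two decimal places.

Employed = 155.84 million.
Unemployed = 9.72 + 2.81 = 12.53 million (jobless and actively searching, or on temporary layoff).
Labor force = 155.84 + 12.53 = 168.37 million.
Not in labor force = 31.22 + 13.20 + 33.66 = 78.08 million (those not working and not actively searching are outside the labor force).
Civilian working-age population = 168.37 + 78.08 = 246.45 million.
Unemployment rate = 12.53 / 168.37 = 7.44%.
Labor force participation rate = 168.37 / 246.45 = 68.32%.

Unemployment rate ≈ 7.44%; labor force participation rate ≈ 68.32%.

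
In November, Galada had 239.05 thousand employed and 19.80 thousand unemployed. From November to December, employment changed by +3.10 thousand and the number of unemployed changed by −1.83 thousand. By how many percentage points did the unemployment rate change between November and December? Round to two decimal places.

November: labor force = 239.05 + 19.80 = 258.85; u = 19.80/258.85 = 7.65%.
December: labor force = 242.15 + 17.97 = 260.12; u = 17.97/260.12 = 6.91%.
Change = 6.91% − 7.65% = −0.74 pp.

The unemployment rate changed by −0.74 percentage points.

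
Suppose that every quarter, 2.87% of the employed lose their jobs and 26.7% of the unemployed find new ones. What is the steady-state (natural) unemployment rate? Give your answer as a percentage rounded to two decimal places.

At steady state the flows balance: s·E = f·U, so U/(E+U) = s/(s+f).
u* = 2.87 / (2.87 + 26.7) = 2.87 / 29.57 = 9.71%.

Steady-state unemployment rate ≈ 9.71%.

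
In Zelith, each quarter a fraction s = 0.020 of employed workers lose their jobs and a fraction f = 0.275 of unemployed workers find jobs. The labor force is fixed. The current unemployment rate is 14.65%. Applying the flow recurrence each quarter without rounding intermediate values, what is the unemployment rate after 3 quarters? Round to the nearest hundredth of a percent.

Unemployment rate after three quarters ≈ 9.54%.

With a fixed labor force, u_{t+1} = u_t + s·(1−u_t) − f·u_t = u_t·(1−s−f) + s.
Here 1−s−f = 0.705 and s = 0.020.
u_1 = 0.146500 × 0.705 + 0.020 = 0.123282.
u_2 = 0.123282 × 0.705 + 0.020 = 0.106914.
u_3 = 0.106914 × 0.705 + 0.020 = 0.095374.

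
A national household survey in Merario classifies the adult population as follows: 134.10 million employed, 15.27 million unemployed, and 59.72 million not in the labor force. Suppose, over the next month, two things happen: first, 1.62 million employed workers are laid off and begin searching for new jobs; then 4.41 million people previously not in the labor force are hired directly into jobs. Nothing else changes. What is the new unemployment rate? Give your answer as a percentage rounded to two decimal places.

New unemployment rate ≈ 10.98%.

Initially, labor force = 134.10 + 15.27 = 149.37 million, so u = 15.27/149.37 = 10.22%.
After the first change, employed falls and unemployed rises by 1.62; labor force unchanged → E = 132.48, U = 16.89, labor force = 149.37 million.
After the second change, employed and labor force both rise by 4.41; unemployed unchanged → E = 136.89, U = 16.89, labor force = 153.78 million.
New unemployment rate = 16.89 / 153.78 = 10.98%.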